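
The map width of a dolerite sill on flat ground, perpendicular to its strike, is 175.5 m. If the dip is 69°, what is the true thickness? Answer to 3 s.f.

True thickness t = w · sin(dip) = 175.5 × sin 69°
t = 175.5 × 0.9336 = 163.843 m

164 m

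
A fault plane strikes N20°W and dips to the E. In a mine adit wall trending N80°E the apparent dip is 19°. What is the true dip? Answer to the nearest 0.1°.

The section is 80° from the strike.
tan δ = tan α / sin β = tan 19° / sin 80° = 0.3443 / 0.9848 = 0.3496
true dip = arctan 0.3496 = 19.27°

19.3°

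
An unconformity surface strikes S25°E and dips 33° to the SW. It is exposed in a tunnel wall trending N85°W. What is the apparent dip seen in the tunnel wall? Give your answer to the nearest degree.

29°

The section lies 60° from the strike.
tan(apparent dip) = tan 33° · sin 60° = 0.5624
α = arctan(0.5624) = 29.35°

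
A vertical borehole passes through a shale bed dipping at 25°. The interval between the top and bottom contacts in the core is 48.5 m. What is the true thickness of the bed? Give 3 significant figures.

True thickness t = h · cos(dip) = 48.5 × cos 25°
t = 48.5 × 0.9063 = 43.956 m

44.0 m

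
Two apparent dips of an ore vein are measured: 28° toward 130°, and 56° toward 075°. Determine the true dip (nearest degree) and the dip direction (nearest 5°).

Represent each trace as a vector plunging at its apparent dip toward its trend (east-north-up frame): v₁ = (0.676, -0.568, -0.469), v₂ = (0.540, 0.145, -0.829).
Cross product v₁ × v₂ gives the pole to the plane: n ∝ (0.538, 0.307, 0.404).
Dip δ = arctan(|n_h|/n_z) = arctan(0.620/0.404) = 56.9°.
Dip direction = atan2(0.538, 0.307) = 60° (azimuth of n's horizontal projection).

true dip 57°, dip direction 060°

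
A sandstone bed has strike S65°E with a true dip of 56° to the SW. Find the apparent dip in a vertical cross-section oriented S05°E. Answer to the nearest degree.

Angle between strike (S65°E) and section (S05°E): β = 60°.
tan(apparent dip) = tan 56° · sin 60° = 1.2839
apparent dip = arctan 1.2839 = 52.09°

52°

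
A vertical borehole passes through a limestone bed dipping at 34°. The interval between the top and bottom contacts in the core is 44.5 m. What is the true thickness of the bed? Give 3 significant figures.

36.9 m

True thickness t = h · cos(dip) = 44.5 × cos 34°
t = 44.5 × 0.8290 = 36.892 m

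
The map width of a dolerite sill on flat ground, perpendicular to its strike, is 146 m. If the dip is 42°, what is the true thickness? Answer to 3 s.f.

97.7 m

True thickness t = w · sin(dip) = 146 × sin 42°
t = 146 × 0.6691 = 97.693 m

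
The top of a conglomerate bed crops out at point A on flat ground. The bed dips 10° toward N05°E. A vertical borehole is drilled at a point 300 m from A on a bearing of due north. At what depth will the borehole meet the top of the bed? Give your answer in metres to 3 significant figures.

52.7 m

The hole lies 5° from the dip direction, so the down-dip offset is 300 × cos 5° = 298.86 m.
Depth = down-dip offset × tan(dip) = 298.86 × tan 10° = 298.86 × 0.1763
Depth = 52.70 m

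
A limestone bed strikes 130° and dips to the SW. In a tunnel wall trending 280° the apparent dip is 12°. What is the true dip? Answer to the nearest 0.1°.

The section is 30° from the strike.
tan δ = tan α / sin β = tan 12° / sin 30° = 0.2126 / 0.5000 = 0.4251
true dip = arctan 0.4251 = 23.03°

23.0°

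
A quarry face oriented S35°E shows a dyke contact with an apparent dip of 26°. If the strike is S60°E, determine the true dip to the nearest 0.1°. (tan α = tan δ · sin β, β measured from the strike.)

β = acute angle between strike S60°E and section S35°E = 25°.
tan(true dip) = tan 26° / sin 25° = 1.1541
δ = arctan(1.1541) = 49.09°

49.1°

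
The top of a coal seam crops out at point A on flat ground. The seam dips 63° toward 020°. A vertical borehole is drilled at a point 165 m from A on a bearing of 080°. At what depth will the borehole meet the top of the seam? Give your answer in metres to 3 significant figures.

The hole lies 60° from the dip direction, so the down-dip offset is 165 × cos 60° = 82.50 m.
Depth = down-dip offset × tan(dip) = 82.50 × tan 63° = 82.50 × 1.9626
Depth = 161.92 m

162 m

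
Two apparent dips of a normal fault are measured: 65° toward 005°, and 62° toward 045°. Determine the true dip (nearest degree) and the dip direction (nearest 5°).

Each apparent-dip line lies in the plane. As unit vectors (x east, y north, z up), v₁ plunges 65°→005° and v₂ plunges 62°→045°.
Cross product v₁ × v₂ gives the pole to the plane: n ∝ (0.071, 0.268, 0.128).
tan δ = √(n_x²+n_y²)/n_z = 0.278/0.128, so δ = 65.3°.
Dip direction = azimuth of (n_x, n_y) = atan2(0.071, 0.268) = 15°.

true dip 65°, dip direction 015°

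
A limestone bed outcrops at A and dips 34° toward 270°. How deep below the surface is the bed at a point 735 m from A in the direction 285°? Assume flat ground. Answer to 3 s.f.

479 m

The hole lies 15° from the dip direction, so the down-dip offset is 735 × cos 15° = 709.96 m.
Depth = down-dip offset × tan(dip) = 709.96 × tan 34° = 709.96 × 0.6745
Depth = 478.87 m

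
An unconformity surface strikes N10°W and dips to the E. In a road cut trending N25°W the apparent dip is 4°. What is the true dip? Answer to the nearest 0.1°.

15.1°

β = acute angle between strike N10°W and section N25°W = 15°.
tan(true dip) = tan 4° / sin 15° = 0.2702
δ = arctan(0.2702) = 15.12°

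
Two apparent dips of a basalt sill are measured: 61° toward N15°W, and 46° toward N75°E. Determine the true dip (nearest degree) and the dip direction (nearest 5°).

true dip 64°, dip direction 015°

The two traces are lines in the plane: v₁ = (sin 345°·cos 61°, cos 345°·cos 61°, −sin 61°), v₂ = (sin 75°·cos 46°, cos 75°·cos 46°, −sin 46°).
Cross product v₁ × v₂ gives the pole to the plane: n ∝ (0.180, 0.677, 0.337).
tan δ = √(n_x²+n_y²)/n_z = 0.701/0.337, so δ = 64.3°.
Dip direction = atan2(0.180, 0.677) = 15° (azimuth of n's horizontal projection).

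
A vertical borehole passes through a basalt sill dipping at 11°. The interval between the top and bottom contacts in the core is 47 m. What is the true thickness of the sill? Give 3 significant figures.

True thickness t = h · cos(dip) = 47 × cos 11°
t = 47 × 0.9816 = 46.136 m

46.1 m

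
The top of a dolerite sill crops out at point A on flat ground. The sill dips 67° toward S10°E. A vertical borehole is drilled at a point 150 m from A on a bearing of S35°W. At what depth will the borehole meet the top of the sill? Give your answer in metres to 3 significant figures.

The hole lies 45° from the dip direction, so the down-dip offset is 150 × cos 45° = 106.07 m.
Depth = down-dip offset × tan(dip) = 106.07 × tan 67° = 106.07 × 2.3559
Depth = 249.88 m

250 m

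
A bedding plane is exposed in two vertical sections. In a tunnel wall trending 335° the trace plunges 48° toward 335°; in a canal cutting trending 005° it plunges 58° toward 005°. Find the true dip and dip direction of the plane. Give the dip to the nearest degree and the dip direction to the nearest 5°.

true dip 59°, dip direction 025°

Represent each trace as a vector plunging at its apparent dip toward its trend (east-north-up frame): v₁ = (-0.283, 0.606, -0.743), v₂ = (0.046, 0.528, -0.848).
Cross product v₁ × v₂ gives the pole to the plane: n ∝ (0.122, 0.274, 0.177).
Dip δ = arctan(|n_h|/n_z) = arctan(0.300/0.177) = 59.4°.
Dip direction = azimuth of (n_x, n_y) = atan2(0.122, 0.274) = 24°.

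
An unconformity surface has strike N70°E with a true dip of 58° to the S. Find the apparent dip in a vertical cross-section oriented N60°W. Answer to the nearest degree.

51°

Angle between strike (N70°E) and section (N60°W): β = 50°.
tan(apparent dip) = tan 58° · sin 50° = 1.2259
α = arctan(1.2259) = 50.80°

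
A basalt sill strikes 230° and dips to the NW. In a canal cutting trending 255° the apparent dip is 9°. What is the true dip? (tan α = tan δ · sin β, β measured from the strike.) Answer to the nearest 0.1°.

The section is 25° from the strike.
tan(true dip) = tan 9° / sin 25° = 0.3748
δ = arctan(0.3748) = 20.54°

20.5°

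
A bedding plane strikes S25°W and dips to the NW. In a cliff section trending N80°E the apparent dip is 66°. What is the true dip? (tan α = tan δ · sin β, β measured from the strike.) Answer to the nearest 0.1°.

The section is 55° from the strike.
tan δ = tan α / sin β = tan 66° / sin 55° = 2.2460 / 0.8192 = 2.7419
δ = arctan(2.7419) = 69.96°

70.0°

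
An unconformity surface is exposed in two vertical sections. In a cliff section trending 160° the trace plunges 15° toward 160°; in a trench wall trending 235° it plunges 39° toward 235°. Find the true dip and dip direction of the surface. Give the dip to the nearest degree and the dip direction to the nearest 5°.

true dip 39°, dip direction 230°

Represent each trace as a vector plunging at its apparent dip toward its trend (east-north-up frame): v₁ = (0.330, -0.908, -0.259), v₂ = (-0.637, -0.446, -0.629).
Cross product v₁ × v₂ gives the pole to the plane: n ∝ (-0.456, -0.373, 0.725).
Dip δ = arctan(|n_h|/n_z) = arctan(0.589/0.725) = 39.1°.
Dip direction = azimuth of (n_x, n_y) = atan2(-0.456, -0.373) = 231°.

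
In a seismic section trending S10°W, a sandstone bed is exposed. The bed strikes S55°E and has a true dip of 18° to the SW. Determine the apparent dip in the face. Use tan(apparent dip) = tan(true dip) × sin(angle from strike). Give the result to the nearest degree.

The section lies 65° from the strike.
tan(apparent dip) = tan 18° · sin 65° = 0.2945
α = arctan(0.2945) = 16.41°

16°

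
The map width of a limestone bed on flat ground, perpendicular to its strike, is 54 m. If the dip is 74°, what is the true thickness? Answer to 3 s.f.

True thickness t = w · sin(dip) = 54 × sin 74°
t = 54 × 0.9613 = 51.908 m

51.9 m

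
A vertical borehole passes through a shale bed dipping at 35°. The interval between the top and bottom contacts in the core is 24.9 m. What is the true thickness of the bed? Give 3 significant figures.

True thickness t = h · cos(dip) = 24.9 × cos 35°
t = 24.9 × 0.8192 = 20.397 m

20.4 m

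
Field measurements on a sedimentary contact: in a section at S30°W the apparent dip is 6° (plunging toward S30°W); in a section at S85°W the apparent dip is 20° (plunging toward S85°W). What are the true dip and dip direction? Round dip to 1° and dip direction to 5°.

Each apparent-dip line lies in the plane. As unit vectors (x east, y north, z up), v₁ plunges 6°→S30°W and v₂ plunges 20°→S85°W.
The plane normal is n = v₁ × v₂ ∝ (-0.286, 0.072, 0.766).
tan δ = √(n_x²+n_y²)/n_z = 0.295/0.766, so δ = 21.1°.
Dip direction = atan2(-0.286, 0.072) = 284° (azimuth of n's horizontal projection).

true dip 21°, dip direction 285°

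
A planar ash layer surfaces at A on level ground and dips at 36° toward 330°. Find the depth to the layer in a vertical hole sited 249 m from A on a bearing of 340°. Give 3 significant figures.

The hole lies 10° from the dip direction, so the down-dip offset is 249 × cos 10° = 245.22 m.
Depth = down-dip offset × tan(dip) = 245.22 × tan 36° = 245.22 × 0.7265
Depth = 178.16 m

178 m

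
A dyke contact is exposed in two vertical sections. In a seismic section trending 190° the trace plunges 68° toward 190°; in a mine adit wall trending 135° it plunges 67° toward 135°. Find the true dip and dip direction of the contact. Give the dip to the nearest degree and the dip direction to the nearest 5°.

true dip 70°, dip direction 165°

Each apparent-dip line lies in the plane. As unit vectors (x east, y north, z up), v₁ plunges 68°→190° and v₂ plunges 67°→135°.
n = v₁ × v₂ = (0.083, -0.316, 0.120) (taken with n_z > 0).
True dip = arccos(n_z / |n|) = arccos(0.3444) = 69.9°.
The horizontal component of n points toward azimuth atan2(n_x, n_y) = 165°, the dip direction.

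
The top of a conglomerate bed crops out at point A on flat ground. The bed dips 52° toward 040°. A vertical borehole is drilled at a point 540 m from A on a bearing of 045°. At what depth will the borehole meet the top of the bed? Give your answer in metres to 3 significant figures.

689 m

The hole lies 5° from the dip direction, so the down-dip offset is 540 × cos 5° = 537.95 m.
Depth = down-dip offset × tan(dip) = 537.95 × tan 52° = 537.95 × 1.2799
Depth = 688.54 m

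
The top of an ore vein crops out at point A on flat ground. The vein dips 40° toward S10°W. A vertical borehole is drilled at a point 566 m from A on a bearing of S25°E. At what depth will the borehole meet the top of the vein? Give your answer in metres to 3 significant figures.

389 m

The hole lies 35° from the dip direction, so the down-dip offset is 566 × cos 35° = 463.64 m.
Depth = down-dip offset × tan(dip) = 463.64 × tan 40° = 463.64 × 0.8391
Depth = 389.04 m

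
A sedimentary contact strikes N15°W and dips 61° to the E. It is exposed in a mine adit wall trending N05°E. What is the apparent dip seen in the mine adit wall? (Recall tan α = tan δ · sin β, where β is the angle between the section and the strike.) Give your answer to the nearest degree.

The strike is N15°W and the section trends N05°E; the acute angle between them is β = 20°.
tan α = tan 61° × sin 20° = 1.8040 × 0.3420 = 0.6170
α = arctan(0.6170) = 31.68°

32°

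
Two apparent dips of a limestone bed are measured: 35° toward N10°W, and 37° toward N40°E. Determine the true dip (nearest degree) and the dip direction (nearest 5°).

Represent each trace as a vector plunging at its apparent dip toward its trend (east-north-up frame): v₁ = (-0.142, 0.807, -0.574), v₂ = (0.513, 0.612, -0.602).
Cross product v₁ × v₂ gives the pole to the plane: n ∝ (0.135, 0.380, 0.501).
Dip δ = arctan(|n_h|/n_z) = arctan(0.403/0.501) = 38.8°.
The horizontal component of n points toward azimuth atan2(n_x, n_y) = 19°, the dip direction.

true dip 39°, dip direction 020°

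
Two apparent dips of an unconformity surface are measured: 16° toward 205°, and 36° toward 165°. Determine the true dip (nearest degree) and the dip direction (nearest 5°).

true dip 40°, dip direction 135°

Each apparent-dip line lies in the plane. As unit vectors (x east, y north, z up), v₁ plunges 16°→205° and v₂ plunges 36°→165°.
The plane normal is n = v₁ × v₂ ∝ (0.297, -0.297, 0.500).
True dip = arccos(n_z / |n|) = arccos(0.7660) = 40.0°.
Dip direction = azimuth of (n_x, n_y) = atan2(0.297, -0.297) = 135°.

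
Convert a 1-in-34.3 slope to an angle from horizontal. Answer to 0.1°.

1.7°

tan θ = 1/34.3 = 0.0292
θ = arctan(0.0292) = 1.67°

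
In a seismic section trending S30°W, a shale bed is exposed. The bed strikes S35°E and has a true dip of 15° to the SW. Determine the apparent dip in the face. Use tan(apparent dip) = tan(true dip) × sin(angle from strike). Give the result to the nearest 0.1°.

The strike is S35°E and the section trends S30°W; the acute angle between them is β = 65°.
tan(apparent dip) = tan 15° · sin 65° = 0.2428
α = arctan(0.2428) = 13.65°

13.6°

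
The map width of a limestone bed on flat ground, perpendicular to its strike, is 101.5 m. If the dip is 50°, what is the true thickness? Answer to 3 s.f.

77.8 m

True thickness t = w · sin(dip) = 101.5 × sin 50°
t = 101.5 × 0.7660 = 77.754 m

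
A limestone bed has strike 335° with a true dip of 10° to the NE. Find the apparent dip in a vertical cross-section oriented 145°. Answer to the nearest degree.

2°

The strike is 335° and the section trends 145°; the acute angle between them is β = 10°.
tan(apparent dip) = tan 10° · sin 10° = 0.0306
α = arctan(0.0306) = 1.75°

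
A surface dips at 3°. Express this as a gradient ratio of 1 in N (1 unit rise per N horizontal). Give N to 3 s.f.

1 in 19.1

1 : N means tan θ = 1/N, so N = 1/tan 3° = 1/0.0524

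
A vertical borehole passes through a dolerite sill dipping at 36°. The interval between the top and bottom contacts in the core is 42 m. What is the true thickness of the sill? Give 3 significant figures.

True thickness t = h · cos(dip) = 42 × cos 36°
t = 42 × 0.8090 = 33.979 m

34.0 m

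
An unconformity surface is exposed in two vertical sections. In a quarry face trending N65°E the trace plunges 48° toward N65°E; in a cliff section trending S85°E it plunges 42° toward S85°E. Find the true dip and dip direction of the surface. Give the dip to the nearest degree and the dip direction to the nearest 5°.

true dip 48°, dip direction 060°

Represent each trace as a vector plunging at its apparent dip toward its trend (east-north-up frame): v₁ = (0.606, 0.283, -0.743), v₂ = (0.740, -0.065, -0.669).
n = v₁ × v₂ = (0.237, 0.144, 0.249) (taken with n_z > 0).
True dip = arccos(n_z / |n|) = arccos(0.6669) = 48.2°.
Dip direction = azimuth of (n_x, n_y) = atan2(0.237, 0.144) = 59°.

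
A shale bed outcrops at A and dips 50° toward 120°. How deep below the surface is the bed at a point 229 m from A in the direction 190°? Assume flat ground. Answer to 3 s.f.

93.3 m

The hole lies 70° from the dip direction, so the down-dip offset is 229 × cos 70° = 78.32 m.
Depth = down-dip offset × tan(dip) = 78.32 × tan 50° = 78.32 × 1.1918
Depth = 93.34 m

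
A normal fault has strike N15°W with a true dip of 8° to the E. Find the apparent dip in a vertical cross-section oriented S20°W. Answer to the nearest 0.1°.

Angle between strike (N15°W) and section (S20°W): β = 35°.
tan(apparent dip) = tan 8° · sin 35° = 0.0806
apparent dip = arctan 0.0806 = 4.61°

4.6°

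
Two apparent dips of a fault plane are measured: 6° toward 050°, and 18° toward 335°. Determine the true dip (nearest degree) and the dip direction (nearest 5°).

Each apparent-dip line lies in the plane. As unit vectors (x east, y north, z up), v₁ plunges 6°→050° and v₂ plunges 18°→335°.
Cross product v₁ × v₂ gives the pole to the plane: n ∝ (-0.107, 0.277, 0.914).
True dip = arccos(n_z / |n|) = arccos(0.9509) = 18.0°.
The horizontal component of n points toward azimuth atan2(n_x, n_y) = 339°, the dip direction.

true dip 18°, dip direction 340°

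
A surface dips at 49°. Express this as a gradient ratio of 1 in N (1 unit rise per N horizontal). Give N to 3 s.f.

1 in 0.869

1 : N means tan θ = 1/N, so N = 1/tan 49° = 1/1.1504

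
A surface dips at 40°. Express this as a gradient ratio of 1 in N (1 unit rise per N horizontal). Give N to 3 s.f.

1 in 1.19

1 : N means tan θ = 1/N, so N = 1/tan 40° = 1/0.8391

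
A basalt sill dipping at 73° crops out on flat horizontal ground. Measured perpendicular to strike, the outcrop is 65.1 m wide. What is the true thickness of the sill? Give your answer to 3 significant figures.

True thickness t = w · sin(dip) = 65.1 × sin 73°
t = 65.1 × 0.9563 = 62.255 m

62.3 m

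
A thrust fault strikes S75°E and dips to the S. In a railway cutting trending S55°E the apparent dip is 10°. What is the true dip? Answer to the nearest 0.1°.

The section is 20° from the strike.
tan δ = tan α / sin β = tan 10° / sin 20° = 0.1763 / 0.3420 = 0.5155
δ = arctan(0.5155) = 27.27°

27.3°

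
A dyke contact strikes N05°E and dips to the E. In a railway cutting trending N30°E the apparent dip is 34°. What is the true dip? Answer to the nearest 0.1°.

57.9°

β = acute angle between strike N05°E and section N30°E = 25°.
tan(true dip) = tan 34° / sin 25° = 1.5960
true dip = arctan 1.5960 = 57.93°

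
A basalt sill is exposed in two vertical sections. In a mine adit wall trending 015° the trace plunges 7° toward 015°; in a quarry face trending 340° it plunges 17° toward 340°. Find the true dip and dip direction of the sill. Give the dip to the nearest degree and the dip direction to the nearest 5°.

true dip 21°, dip direction 305°

Represent each trace as a vector plunging at its apparent dip toward its trend (east-north-up frame): v₁ = (0.257, 0.959, -0.122), v₂ = (-0.327, 0.899, -0.292).
Cross product v₁ × v₂ gives the pole to the plane: n ∝ (-0.171, 0.115, 0.544).
tan δ = √(n_x²+n_y²)/n_z = 0.206/0.544, so δ = 20.7°.
Dip direction = azimuth of (n_x, n_y) = atan2(-0.171, 0.115) = 304°.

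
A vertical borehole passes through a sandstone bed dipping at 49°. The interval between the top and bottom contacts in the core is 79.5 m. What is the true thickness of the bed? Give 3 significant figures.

True thickness t = h · cos(dip) = 79.5 × cos 49°
t = 79.5 × 0.6561 = 52.157 m

52.2 m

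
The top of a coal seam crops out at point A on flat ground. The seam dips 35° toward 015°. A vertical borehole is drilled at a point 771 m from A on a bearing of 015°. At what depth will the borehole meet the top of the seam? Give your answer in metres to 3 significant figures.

The hole is directly down-dip from the outcrop, so the down-dip offset is 771 m.
Depth = down-dip offset × tan(dip) = 771.00 × tan 35° = 771.00 × 0.7002
Depth = 539.86 m

540 m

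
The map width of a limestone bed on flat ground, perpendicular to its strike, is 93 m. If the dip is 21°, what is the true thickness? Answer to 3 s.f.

33.3 m

True thickness t = w · sin(dip) = 93 × sin 21°
t = 93 × 0.3584 = 33.328 m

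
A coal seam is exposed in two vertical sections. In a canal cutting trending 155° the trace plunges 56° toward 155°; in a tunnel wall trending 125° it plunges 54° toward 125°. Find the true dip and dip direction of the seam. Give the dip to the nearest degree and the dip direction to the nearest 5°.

true dip 56°, dip direction 150°

Represent each trace as a vector plunging at its apparent dip toward its trend (east-north-up frame): v₁ = (0.236, -0.507, -0.829), v₂ = (0.481, -0.337, -0.809).
The plane normal is n = v₁ × v₂ ∝ (0.131, -0.208, 0.164).
tan δ = √(n_x²+n_y²)/n_z = 0.246/0.164, so δ = 56.2°.
The horizontal component of n points toward azimuth atan2(n_x, n_y) = 148°, the dip direction.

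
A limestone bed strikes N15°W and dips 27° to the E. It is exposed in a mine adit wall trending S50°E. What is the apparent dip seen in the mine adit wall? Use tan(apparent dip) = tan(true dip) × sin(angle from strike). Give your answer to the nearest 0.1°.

The strike is N15°W and the section trends S50°E; the acute angle between them is β = 35°.
tan(apparent dip) = tan 27° · sin 35° = 0.2923
α = arctan(0.2923) = 16.29°

16.3°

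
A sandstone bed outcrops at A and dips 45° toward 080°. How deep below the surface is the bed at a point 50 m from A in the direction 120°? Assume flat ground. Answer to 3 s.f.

The hole lies 40° from the dip direction, so the down-dip offset is 50 × cos 40° = 38.30 m.
Depth = down-dip offset × tan(dip) = 38.30 × tan 45° = 38.30 × 1.0000
Depth = 38.30 m

38.3 m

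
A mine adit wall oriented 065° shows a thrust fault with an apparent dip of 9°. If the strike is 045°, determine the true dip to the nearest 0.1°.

β = acute angle between strike 045° and section 065° = 20°.
tan(true dip) = tan 9° / sin 20° = 0.4631
true dip = arctan 0.4631 = 24.85°

24.8°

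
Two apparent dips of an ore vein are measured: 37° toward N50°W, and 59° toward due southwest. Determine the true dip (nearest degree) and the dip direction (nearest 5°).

The two traces are lines in the plane: v₁ = (sin 310°·cos 37°, cos 310°·cos 37°, −sin 37°), v₂ = (sin 225°·cos 59°, cos 225°·cos 59°, −sin 59°).
n = v₁ × v₂ = (-0.659, -0.305, 0.410) (taken with n_z > 0).
tan δ = √(n_x²+n_y²)/n_z = 0.726/0.410, so δ = 60.6°.
Dip direction = azimuth of (n_x, n_y) = atan2(-0.659, -0.305) = 245°.

true dip 61°, dip direction 245°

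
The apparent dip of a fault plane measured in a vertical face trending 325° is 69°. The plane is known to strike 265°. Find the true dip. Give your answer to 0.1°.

71.6°

The section is 60° from the strike.
tan(true dip) = tan 69° / sin 60° = 3.0081
δ = arctan(3.0081) = 71.61°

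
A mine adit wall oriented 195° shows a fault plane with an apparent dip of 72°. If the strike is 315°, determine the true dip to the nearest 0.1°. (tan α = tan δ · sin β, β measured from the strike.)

74.3°

The section is 60° from the strike.
tan δ = tan α / sin β = tan 72° / sin 60° = 3.0777 / 0.8660 = 3.5538
δ = arctan(3.5538) = 74.28°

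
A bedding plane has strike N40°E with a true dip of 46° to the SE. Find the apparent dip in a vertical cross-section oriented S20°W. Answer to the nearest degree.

20°

The section lies 20° from the strike.
tan(apparent dip) = tan 46° · sin 20° = 0.3542
α = arctan(0.3542) = 19.50°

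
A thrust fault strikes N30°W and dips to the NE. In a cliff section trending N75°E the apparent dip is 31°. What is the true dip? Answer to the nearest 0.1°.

β = acute angle between strike N30°W and section N75°E = 75°.
tan δ = tan α / sin β = tan 31° / sin 75° = 0.6009 / 0.9659 = 0.6221
δ = arctan(0.6221) = 31.88°

31.9°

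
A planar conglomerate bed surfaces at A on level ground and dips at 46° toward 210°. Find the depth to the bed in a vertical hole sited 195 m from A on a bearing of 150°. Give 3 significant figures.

101 m

The hole lies 60° from the dip direction, so the down-dip offset is 195 × cos 60° = 97.50 m.
Depth = down-dip offset × tan(dip) = 97.50 × tan 46° = 97.50 × 1.0355
Depth = 100.96 m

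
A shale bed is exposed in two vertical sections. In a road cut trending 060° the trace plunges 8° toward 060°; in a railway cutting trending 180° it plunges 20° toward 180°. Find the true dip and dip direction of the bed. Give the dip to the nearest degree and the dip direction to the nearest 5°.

Each apparent-dip line lies in the plane. As unit vectors (x east, y north, z up), v₁ plunges 8°→060° and v₂ plunges 20°→180°.
Cross product v₁ × v₂ gives the pole to the plane: n ∝ (0.300, -0.293, 0.806).
True dip = arccos(n_z / |n|) = arccos(0.8869) = 27.5°.
Dip direction = azimuth of (n_x, n_y) = atan2(0.300, -0.293) = 134°.

true dip 28°, dip direction 135°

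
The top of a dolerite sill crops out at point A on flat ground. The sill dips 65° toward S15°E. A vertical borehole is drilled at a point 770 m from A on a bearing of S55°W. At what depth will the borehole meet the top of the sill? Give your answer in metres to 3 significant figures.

565 m

The hole lies 70° from the dip direction, so the down-dip offset is 770 × cos 70° = 263.36 m.
Depth = down-dip offset × tan(dip) = 263.36 × tan 65° = 263.36 × 2.1445
Depth = 564.77 m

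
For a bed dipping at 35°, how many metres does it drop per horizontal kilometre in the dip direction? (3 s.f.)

700 m

drop per km = 1000 × tan 35° = 1000 × 0.7002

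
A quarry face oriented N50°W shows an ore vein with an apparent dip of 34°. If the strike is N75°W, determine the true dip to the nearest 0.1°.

57.9°

β = acute angle between strike N75°W and section N50°W = 25°.
tan δ = tan α / sin β = tan 34° / sin 25° = 0.6745 / 0.4226 = 1.5960
true dip = arctan 1.5960 = 57.93°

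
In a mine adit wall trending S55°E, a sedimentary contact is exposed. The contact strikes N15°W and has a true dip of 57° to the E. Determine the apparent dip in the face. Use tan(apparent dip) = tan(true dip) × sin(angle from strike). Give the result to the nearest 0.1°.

Angle between strike (N15°W) and section (S55°E): β = 40°.
tan(apparent dip) = tan 57° · sin 40° = 0.9898
α = arctan(0.9898) = 44.71°

44.7°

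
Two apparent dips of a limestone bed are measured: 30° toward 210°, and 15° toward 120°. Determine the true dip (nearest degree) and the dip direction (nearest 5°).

true dip 32°, dip direction 185°

The two traces are lines in the plane: v₁ = (sin 210°·cos 30°, cos 210°·cos 30°, −sin 30°), v₂ = (sin 120°·cos 15°, cos 120°·cos 15°, −sin 15°).
Cross product v₁ × v₂ gives the pole to the plane: n ∝ (-0.047, -0.530, 0.837).
tan δ = √(n_x²+n_y²)/n_z = 0.532/0.837, so δ = 32.5°.
The horizontal component of n points toward azimuth atan2(n_x, n_y) = 185°, the dip direction.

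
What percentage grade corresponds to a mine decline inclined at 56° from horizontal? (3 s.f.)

grade % = 100 × tan 56° = 100 × 1.4826

148%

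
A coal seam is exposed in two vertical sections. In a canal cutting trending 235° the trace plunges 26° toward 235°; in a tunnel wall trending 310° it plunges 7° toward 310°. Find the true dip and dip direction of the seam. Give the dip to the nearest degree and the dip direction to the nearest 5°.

true dip 26°, dip direction 235°

Each apparent-dip line lies in the plane. As unit vectors (x east, y north, z up), v₁ plunges 26°→235° and v₂ plunges 7°→310°.
Cross product v₁ × v₂ gives the pole to the plane: n ∝ (-0.343, -0.244, 0.862).
True dip = arccos(n_z / |n|) = arccos(0.8988) = 26.0°.
Dip direction = azimuth of (n_x, n_y) = atan2(-0.343, -0.244) = 235°.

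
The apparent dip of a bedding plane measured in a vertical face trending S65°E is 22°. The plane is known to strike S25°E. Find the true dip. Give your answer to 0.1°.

The section is 40° from the strike.
tan δ = tan α / sin β = tan 22° / sin 40° = 0.4040 / 0.6428 = 0.6286
true dip = arctan 0.6286 = 32.15°

32.2°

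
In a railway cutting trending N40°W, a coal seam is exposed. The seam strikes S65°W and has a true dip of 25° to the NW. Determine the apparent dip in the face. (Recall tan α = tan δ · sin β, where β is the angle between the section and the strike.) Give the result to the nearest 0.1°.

Angle between strike (S65°W) and section (N40°W): β = 75°.
tan α = tan 25° × sin 75° = 0.4663 × 0.9659 = 0.4504
α = arctan(0.4504) = 24.25°

24.2°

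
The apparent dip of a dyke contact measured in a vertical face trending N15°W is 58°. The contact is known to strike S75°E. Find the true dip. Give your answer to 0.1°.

β = acute angle between strike S75°E and section N15°W = 60°.
tan(true dip) = tan 58° / sin 60° = 1.8479
true dip = arctan 1.8479 = 61.58°

61.6°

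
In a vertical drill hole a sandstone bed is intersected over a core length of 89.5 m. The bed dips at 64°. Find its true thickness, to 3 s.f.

39.2 m

True thickness t = h · cos(dip) = 89.5 × cos 64°
t = 89.5 × 0.4384 = 39.234 m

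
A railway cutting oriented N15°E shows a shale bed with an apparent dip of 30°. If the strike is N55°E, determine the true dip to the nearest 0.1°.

β = acute angle between strike N55°E and section N15°E = 40°.
tan δ = tan α / sin β = tan 30° / sin 40° = 0.5774 / 0.6428 = 0.8982
δ = arctan(0.8982) = 41.93°

41.9°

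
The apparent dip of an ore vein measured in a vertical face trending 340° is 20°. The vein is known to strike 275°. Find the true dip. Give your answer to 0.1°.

The section is 65° from the strike.
tan(true dip) = tan 20° / sin 65° = 0.4016
δ = arctan(0.4016) = 21.88°

21.9°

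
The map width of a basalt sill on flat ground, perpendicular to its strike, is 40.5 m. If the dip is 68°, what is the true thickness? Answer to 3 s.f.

37.6 m

True thickness t = w · sin(dip) = 40.5 × sin 68°
t = 40.5 × 0.9272 = 37.551 m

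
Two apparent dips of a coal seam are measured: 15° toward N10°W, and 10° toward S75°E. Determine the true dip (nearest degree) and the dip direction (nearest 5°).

true dip 23°, dip direction 040°

The two traces are lines in the plane: v₁ = (sin 350°·cos 15°, cos 350°·cos 15°, −sin 15°), v₂ = (sin 105°·cos 10°, cos 105°·cos 10°, −sin 10°).
The plane normal is n = v₁ × v₂ ∝ (0.231, 0.275, 0.862).
True dip = arccos(n_z / |n|) = arccos(0.9230) = 22.6°.
The horizontal component of n points toward azimuth atan2(n_x, n_y) = 40°, the dip direction.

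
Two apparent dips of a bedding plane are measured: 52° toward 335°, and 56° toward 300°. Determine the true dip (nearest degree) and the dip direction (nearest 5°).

true dip 56°, dip direction 305°

The two traces are lines in the plane: v₁ = (sin 335°·cos 52°, cos 335°·cos 52°, −sin 52°), v₂ = (sin 300°·cos 56°, cos 300°·cos 56°, −sin 56°).
n = v₁ × v₂ = (-0.242, 0.166, 0.197) (taken with n_z > 0).
True dip = arccos(n_z / |n|) = arccos(0.5581) = 56.1°.
Dip direction = azimuth of (n_x, n_y) = atan2(-0.242, 0.166) = 304°.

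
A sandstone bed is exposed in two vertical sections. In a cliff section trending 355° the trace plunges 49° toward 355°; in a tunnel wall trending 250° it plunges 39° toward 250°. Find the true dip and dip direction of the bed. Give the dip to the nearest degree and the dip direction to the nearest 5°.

true dip 58°, dip direction 310°

The two traces are lines in the plane: v₁ = (sin 355°·cos 49°, cos 355°·cos 49°, −sin 49°), v₂ = (sin 250°·cos 39°, cos 250°·cos 39°, −sin 39°).
n = v₁ × v₂ = (-0.612, 0.515, 0.492) (taken with n_z > 0).
tan δ = √(n_x²+n_y²)/n_z = 0.800/0.492, so δ = 58.4°.
Dip direction = atan2(-0.612, 0.515) = 310° (azimuth of n's horizontal projection).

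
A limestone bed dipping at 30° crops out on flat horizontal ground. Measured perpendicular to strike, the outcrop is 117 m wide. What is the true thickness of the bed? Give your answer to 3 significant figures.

58.5 m

True thickness t = w · sin(dip) = 117 × sin 30°
t = 117 × 0.5000 = 58.500 m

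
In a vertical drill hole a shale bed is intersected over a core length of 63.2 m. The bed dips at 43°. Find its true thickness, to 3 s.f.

46.2 m

True thickness t = h · cos(dip) = 63.2 × cos 43°
t = 63.2 × 0.7314 = 46.222 m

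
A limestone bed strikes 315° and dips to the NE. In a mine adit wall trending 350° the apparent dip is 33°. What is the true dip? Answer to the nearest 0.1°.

48.5°

β = acute angle between strike 315° and section 350° = 35°.
tan(true dip) = tan 33° / sin 35° = 1.1322
true dip = arctan 1.1322 = 48.55°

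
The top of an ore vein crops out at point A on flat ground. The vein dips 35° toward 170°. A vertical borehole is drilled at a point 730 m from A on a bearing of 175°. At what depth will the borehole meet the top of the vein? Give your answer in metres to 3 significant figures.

509 m

The hole lies 5° from the dip direction, so the down-dip offset is 730 × cos 5° = 727.22 m.
Depth = down-dip offset × tan(dip) = 727.22 × tan 35° = 727.22 × 0.7002
Depth = 509.21 m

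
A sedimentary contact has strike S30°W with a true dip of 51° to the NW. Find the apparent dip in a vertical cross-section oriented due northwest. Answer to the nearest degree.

50°

The section lies 75° from the strike.
tan α = tan 51° × sin 75° = 1.2349 × 0.9659 = 1.1928
apparent dip = arctan 1.1928 = 50.03°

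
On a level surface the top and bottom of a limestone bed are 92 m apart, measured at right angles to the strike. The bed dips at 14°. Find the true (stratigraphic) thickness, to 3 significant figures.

22.3 m

True thickness t = w · sin(dip) = 92 × sin 14°
t = 92 × 0.2419 = 22.257 m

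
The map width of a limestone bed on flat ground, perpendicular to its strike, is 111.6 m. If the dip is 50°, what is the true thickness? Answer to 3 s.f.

85.5 m

True thickness t = w · sin(dip) = 111.6 × sin 50°
t = 111.6 × 0.7660 = 85.491 m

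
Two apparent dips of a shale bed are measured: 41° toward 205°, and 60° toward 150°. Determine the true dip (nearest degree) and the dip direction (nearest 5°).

Represent each trace as a vector plunging at its apparent dip toward its trend (east-north-up frame): v₁ = (-0.319, -0.684, -0.656), v₂ = (0.250, -0.433, -0.866).
The plane normal is n = v₁ × v₂ ∝ (0.308, -0.440, 0.309).
True dip = arccos(n_z / |n|) = arccos(0.4986) = 60.1°.
The horizontal component of n points toward azimuth atan2(n_x, n_y) = 145°, the dip direction.

true dip 60°, dip direction 145°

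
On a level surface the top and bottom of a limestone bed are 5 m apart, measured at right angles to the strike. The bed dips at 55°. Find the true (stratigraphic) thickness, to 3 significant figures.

4.10 m

True thickness t = w · sin(dip) = 5 × sin 55°
t = 5 × 0.8192 = 4.096 m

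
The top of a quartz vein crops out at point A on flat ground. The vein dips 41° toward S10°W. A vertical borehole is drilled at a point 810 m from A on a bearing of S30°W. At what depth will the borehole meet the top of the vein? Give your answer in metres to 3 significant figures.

662 m

The hole lies 20° from the dip direction, so the down-dip offset is 810 × cos 20° = 761.15 m.
Depth = down-dip offset × tan(dip) = 761.15 × tan 41° = 761.15 × 0.8693
Depth = 661.66 m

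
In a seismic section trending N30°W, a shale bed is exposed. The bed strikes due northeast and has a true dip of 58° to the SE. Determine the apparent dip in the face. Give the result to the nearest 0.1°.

Angle between strike (due northeast) and section (N30°W): β = 75°.
tan α = tan 58° × sin 75° = 1.6003 × 0.9659 = 1.5458
apparent dip = arctan 1.5458 = 57.10°

57.1°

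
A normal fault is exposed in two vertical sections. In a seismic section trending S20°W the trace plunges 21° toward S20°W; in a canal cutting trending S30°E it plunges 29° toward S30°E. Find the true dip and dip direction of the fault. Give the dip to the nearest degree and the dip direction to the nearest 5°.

Represent each trace as a vector plunging at its apparent dip toward its trend (east-north-up frame): v₁ = (-0.319, -0.877, -0.358), v₂ = (0.437, -0.757, -0.485).
The plane normal is n = v₁ × v₂ ∝ (0.154, -0.312, 0.625).
Dip δ = arctan(|n_h|/n_z) = arctan(0.347/0.625) = 29.1°.
Dip direction = azimuth of (n_x, n_y) = atan2(0.154, -0.312) = 154°.

true dip 29°, dip direction 155°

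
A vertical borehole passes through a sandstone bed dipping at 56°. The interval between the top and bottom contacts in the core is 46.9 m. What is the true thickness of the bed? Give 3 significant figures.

True thickness t = h · cos(dip) = 46.9 × cos 56°
t = 46.9 × 0.5592 = 26.226 m

26.2 m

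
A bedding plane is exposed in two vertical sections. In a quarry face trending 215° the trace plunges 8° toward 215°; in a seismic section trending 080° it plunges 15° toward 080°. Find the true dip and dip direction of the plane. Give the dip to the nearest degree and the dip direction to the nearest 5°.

The two traces are lines in the plane: v₁ = (sin 215°·cos 8°, cos 215°·cos 8°, −sin 8°), v₂ = (sin 80°·cos 15°, cos 80°·cos 15°, −sin 15°).
n = v₁ × v₂ = (0.233, -0.279, 0.676) (taken with n_z > 0).
True dip = arccos(n_z / |n|) = arccos(0.8806) = 28.3°.
The horizontal component of n points toward azimuth atan2(n_x, n_y) = 140°, the dip direction.

true dip 28°, dip direction 140°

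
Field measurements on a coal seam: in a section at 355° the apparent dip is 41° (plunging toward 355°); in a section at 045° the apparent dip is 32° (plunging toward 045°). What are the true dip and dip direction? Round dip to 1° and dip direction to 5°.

true dip 41°, dip direction 000°

Represent each trace as a vector plunging at its apparent dip toward its trend (east-north-up frame): v₁ = (-0.066, 0.752, -0.656), v₂ = (0.600, 0.600, -0.530).
n = v₁ × v₂ = (0.005, 0.428, 0.490) (taken with n_z > 0).
tan δ = √(n_x²+n_y²)/n_z = 0.428/0.490, so δ = 41.1°.
Dip direction = azimuth of (n_x, n_y) = atan2(0.005, 0.428) = 1°.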